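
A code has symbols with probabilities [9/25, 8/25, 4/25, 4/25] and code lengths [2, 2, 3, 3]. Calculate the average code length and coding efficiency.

Average length L = Σ p_i × l_i = 2.3200 bits
Entropy H = 1.9027 bits
Efficiency η = H/L × 100% = 82.01%


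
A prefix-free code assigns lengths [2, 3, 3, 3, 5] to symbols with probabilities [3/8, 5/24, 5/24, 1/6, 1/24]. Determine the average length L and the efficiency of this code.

Average length L = Σ p_i × l_i = 2.7083 bits
Entropy H = 2.0954 bits
Efficiency η = H/L × 100% = 77.37%


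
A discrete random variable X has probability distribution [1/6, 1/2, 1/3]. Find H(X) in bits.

H(X) = -Σ p(x) log₂ p(x)
  -1/6 × log₂(1/6) = 0.4308
  -1/2 × log₂(1/2) = 0.5000
  -1/3 × log₂(1/3) = 0.5283
H(X) = 1.4591 bits


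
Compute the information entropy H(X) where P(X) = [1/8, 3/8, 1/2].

H(X) = -Σ p(x) log₂ p(x)
  -1/8 × log₂(1/8) = 0.3750
  -3/8 × log₂(3/8) = 0.5306
  -1/2 × log₂(1/2) = 0.5000
H(X) = 1.4056 bits


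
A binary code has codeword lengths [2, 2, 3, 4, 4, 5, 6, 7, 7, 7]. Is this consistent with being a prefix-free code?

Kraft inequality: Σ 2^(-l_i) ≤ 1 for prefix-free code
Calculating: 2^(-2) + 2^(-2) + 2^(-3) + 2^(-4) + 2^(-4) + 2^(-5) + 2^(-6) + 2^(-7) + 2^(-7) + 2^(-7)
= 0.25 + 0.25 + 0.125 + 0.0625 + 0.0625 + 0.03125 + 0.015625 + 0.0078125 + 0.0078125 + 0.0078125
= 0.8203
Since 0.8203 ≤ 1, prefix-free code exists


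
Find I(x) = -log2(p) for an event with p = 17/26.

Information content I(x) = -log₂(p(x))
I = -log₂(17/26) = -log₂(0.6538)
I = 0.6130 bits


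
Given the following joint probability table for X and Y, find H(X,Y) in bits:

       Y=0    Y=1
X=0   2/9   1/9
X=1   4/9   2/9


H(X,Y) = -Σ p(x,y) log₂ p(x,y)
  p(0,0)=2/9: -0.2222 × log₂(0.2222) = 0.4822
  p(0,1)=1/9: -0.1111 × log₂(0.1111) = 0.3522
  p(1,0)=4/9: -0.4444 × log₂(0.4444) = 0.5200
  p(1,1)=2/9: -0.2222 × log₂(0.2222) = 0.4822
H(X,Y) = 1.8366 bits


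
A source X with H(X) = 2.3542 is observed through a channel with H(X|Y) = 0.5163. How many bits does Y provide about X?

I(X;Y) = H(X) - H(X|Y)
I(X;Y) = 2.3542 - 0.5163 = 1.8379 bits


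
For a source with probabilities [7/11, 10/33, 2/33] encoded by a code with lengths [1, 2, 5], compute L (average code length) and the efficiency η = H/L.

Average length L = Σ p_i × l_i = 1.5455 bits
Entropy H = 1.1820 bits
Efficiency η = H/L × 100% = 76.48%


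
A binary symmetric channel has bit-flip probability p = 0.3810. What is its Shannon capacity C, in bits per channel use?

For BSC with error probability p:
C = 1 - H(p) where H(p) is binary entropy
H(0.3810) = -0.3810 × log₂(0.3810) - 0.6190 × log₂(0.6190)
H(p) = 0.9587
C = 1 - 0.9587 = 0.0413 bits/use


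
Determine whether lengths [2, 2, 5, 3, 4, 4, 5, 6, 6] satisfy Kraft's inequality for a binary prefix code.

Kraft inequality: Σ 2^(-l_i) ≤ 1 for prefix-free code
Calculating: 2^(-2) + 2^(-2) + 2^(-5) + 2^(-3) + 2^(-4) + 2^(-4) + 2^(-5) + 2^(-6) + 2^(-6)
= 0.25 + 0.25 + 0.03125 + 0.125 + 0.0625 + 0.0625 + 0.03125 + 0.015625 + 0.015625
= 0.8438
Since 0.8438 ≤ 1, prefix-free code exists


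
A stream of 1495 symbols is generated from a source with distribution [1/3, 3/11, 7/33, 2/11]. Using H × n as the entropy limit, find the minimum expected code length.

Entropy H = 1.9612 bits/symbol
Minimum bits = H × n = 1.9612 × 1495
= 2932.04 bits


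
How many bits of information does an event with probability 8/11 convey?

Information content I(x) = -log₂(p(x))
I = -log₂(8/11) = -log₂(0.7273)
I = 0.4594 bits


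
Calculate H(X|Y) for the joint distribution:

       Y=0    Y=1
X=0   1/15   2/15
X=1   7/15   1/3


H(X|Y) = Σ_y p(y) H(X|Y=y)
  p(Y=0) = 8/15, H(X|Y=0) = 0.5436
  p(Y=1) = 7/15, H(X|Y=1) = 0.8631
H(X|Y) = 0.5333×0.5436 + 0.4667×0.8631 = 0.6927 bits


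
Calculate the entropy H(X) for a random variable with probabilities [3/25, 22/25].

H(X) = -Σ p(x) log₂ p(x)
  -3/25 × log₂(3/25) = 0.3671
  -22/25 × log₂(22/25) = 0.1623
H(X) = 0.5294 bits


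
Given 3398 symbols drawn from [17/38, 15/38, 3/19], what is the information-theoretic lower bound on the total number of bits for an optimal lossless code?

Entropy H = 1.4690 bits/symbol
Minimum bits = H × n = 1.4690 × 3398
= 4991.59 bits


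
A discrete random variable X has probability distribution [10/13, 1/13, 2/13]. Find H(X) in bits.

H(X) = -Σ p(x) log₂ p(x)
  -10/13 × log₂(10/13) = 0.2912
  -1/13 × log₂(1/13) = 0.2846
  -2/13 × log₂(2/13) = 0.4155
H(X) = 0.9913 bits


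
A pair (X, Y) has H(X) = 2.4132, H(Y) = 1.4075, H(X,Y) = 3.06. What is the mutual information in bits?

I(X;Y) = H(X) + H(Y) - H(X,Y)
I(X;Y) = 2.4132 + 1.4075 - 3.06 = 0.7607 bits


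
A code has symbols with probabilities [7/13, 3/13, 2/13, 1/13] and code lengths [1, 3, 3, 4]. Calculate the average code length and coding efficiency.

Average length L = Σ p_i × l_i = 2.0000 bits
Entropy H = 1.6692 bits
Efficiency η = H/L × 100% = 83.46%


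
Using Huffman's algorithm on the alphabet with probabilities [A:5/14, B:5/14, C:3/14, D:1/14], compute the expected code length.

Huffman tree construction:
Combine smallest probabilities repeatedly
Resulting codes:
  A: 11 (length 2)
  B: 0 (length 1)
  C: 101 (length 3)
  D: 100 (length 3)
Average length = Σ p(s) × length(s) = 1.9286 bits


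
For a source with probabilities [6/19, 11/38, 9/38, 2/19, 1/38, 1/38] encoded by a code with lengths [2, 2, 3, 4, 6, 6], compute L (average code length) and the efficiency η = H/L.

Average length L = Σ p_i × l_i = 2.6579 bits
Entropy H = 2.1531 bits
Efficiency η = H/L × 100% = 81.01%


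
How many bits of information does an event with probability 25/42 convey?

Information content I(x) = -log₂(p(x))
I = -log₂(25/42) = -log₂(0.5952)
I = 0.7485 bits


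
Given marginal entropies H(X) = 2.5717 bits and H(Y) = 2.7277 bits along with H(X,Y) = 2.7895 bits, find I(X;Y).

I(X;Y) = H(X) + H(Y) - H(X,Y)
I(X;Y) = 2.5717 + 2.7277 - 2.7895 = 2.5099 bits


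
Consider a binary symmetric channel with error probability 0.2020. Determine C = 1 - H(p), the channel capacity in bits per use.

For BSC with error probability p:
C = 1 - H(p) where H(p) is binary entropy
H(0.2020) = -0.2020 × log₂(0.2020) - 0.7980 × log₂(0.7980)
H(p) = 0.7259
C = 1 - 0.7259 = 0.2741 bits/use


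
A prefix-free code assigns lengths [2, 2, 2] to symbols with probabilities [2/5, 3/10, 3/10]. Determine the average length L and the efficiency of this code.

Average length L = Σ p_i × l_i = 2.0000 bits
Entropy H = 1.5710 bits
Efficiency η = H/L × 100% = 78.55%


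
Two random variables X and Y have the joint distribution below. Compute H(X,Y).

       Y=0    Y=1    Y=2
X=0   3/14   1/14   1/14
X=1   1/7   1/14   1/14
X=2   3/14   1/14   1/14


H(X,Y) = -Σ p(x,y) log₂ p(x,y)
  p(0,0)=3/14: -0.2143 × log₂(0.2143) = 0.4762
  p(0,1)=1/14: -0.0714 × log₂(0.0714) = 0.2720
  p(0,2)=1/14: -0.0714 × log₂(0.0714) = 0.2720
  p(1,0)=1/7: -0.1429 × log₂(0.1429) = 0.4011
  p(1,1)=1/14: -0.0714 × log₂(0.0714) = 0.2720
  p(1,2)=1/14: -0.0714 × log₂(0.0714) = 0.2720
  p(2,0)=3/14: -0.2143 × log₂(0.2143) = 0.4762
  p(2,1)=1/14: -0.0714 × log₂(0.0714) = 0.2720
  p(2,2)=1/14: -0.0714 × log₂(0.0714) = 0.2720
H(X,Y) = 2.9852 bits


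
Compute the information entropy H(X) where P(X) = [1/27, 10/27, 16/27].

H(X) = -Σ p(x) log₂ p(x)
  -1/27 × log₂(1/27) = 0.1761
  -10/27 × log₂(10/27) = 0.5307
  -16/27 × log₂(16/27) = 0.4473
H(X) = 1.1542 bits


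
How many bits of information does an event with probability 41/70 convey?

Information content I(x) = -log₂(p(x))
I = -log₂(41/70) = -log₂(0.5857)
I = 0.7717 bits


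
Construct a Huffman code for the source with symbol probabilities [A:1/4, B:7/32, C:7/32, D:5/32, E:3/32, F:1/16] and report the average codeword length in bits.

Huffman tree construction:
Combine smallest probabilities repeatedly
Resulting codes:
  A: 10 (length 2)
  B: 00 (length 2)
  C: 01 (length 2)
  D: 110 (length 3)
  E: 1111 (length 4)
  F: 1110 (length 4)
Average length = Σ p(s) × length(s) = 2.4688 bits


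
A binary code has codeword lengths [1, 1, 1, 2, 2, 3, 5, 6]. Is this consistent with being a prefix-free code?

Kraft inequality: Σ 2^(-l_i) ≤ 1 for prefix-free code
Calculating: 2^(-1) + 2^(-1) + 2^(-1) + 2^(-2) + 2^(-2) + 2^(-3) + 2^(-5) + 2^(-6)
= 0.5 + 0.5 + 0.5 + 0.25 + 0.25 + 0.125 + 0.03125 + 0.015625
= 2.1719
Since 2.1719 > 1, prefix-free code does not exist


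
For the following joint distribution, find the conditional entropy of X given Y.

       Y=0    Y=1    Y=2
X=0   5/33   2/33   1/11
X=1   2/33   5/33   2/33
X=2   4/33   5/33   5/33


H(X|Y) = Σ_y p(y) H(X|Y=y)
  p(Y=0) = 1/3, H(X|Y=0) = 1.4949
  p(Y=1) = 4/11, H(X|Y=1) = 1.4834
  p(Y=2) = 10/33, H(X|Y=2) = 1.4855
H(X|Y) = 0.3333×1.4949 + 0.3636×1.4834 + 0.3030×1.4855 = 1.4879 bits


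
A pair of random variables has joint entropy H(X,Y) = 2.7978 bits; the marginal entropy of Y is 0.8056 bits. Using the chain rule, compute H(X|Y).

Chain rule: H(X,Y) = H(X|Y) + H(Y)
H(X|Y) = H(X,Y) - H(Y) = 2.7978 - 0.8056 = 1.9922 bits


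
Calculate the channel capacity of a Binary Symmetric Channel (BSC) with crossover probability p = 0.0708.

For BSC with error probability p:
C = 1 - H(p) where H(p) is binary entropy
H(0.0708) = -0.0708 × log₂(0.0708) - 0.9292 × log₂(0.9292)
H(p) = 0.3689
C = 1 - 0.3689 = 0.6311 bits/use


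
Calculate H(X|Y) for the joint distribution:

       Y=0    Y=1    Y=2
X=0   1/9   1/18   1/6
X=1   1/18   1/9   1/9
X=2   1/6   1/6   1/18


H(X|Y) = Σ_y p(y) H(X|Y=y)
  p(Y=0) = 1/3, H(X|Y=0) = 1.4591
  p(Y=1) = 1/3, H(X|Y=1) = 1.4591
  p(Y=2) = 1/3, H(X|Y=2) = 1.4591
H(X|Y) = 0.3333×1.4591 + 0.3333×1.4591 + 0.3333×1.4591 = 1.4591 bits


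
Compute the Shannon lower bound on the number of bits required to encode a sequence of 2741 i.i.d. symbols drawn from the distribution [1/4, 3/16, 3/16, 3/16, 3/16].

Entropy H = 2.3113 bits/symbol
Minimum bits = H × n = 2.3113 × 2741
= 6335.21 bits


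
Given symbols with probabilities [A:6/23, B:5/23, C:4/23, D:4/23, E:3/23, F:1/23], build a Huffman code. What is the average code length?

Huffman tree construction:
Combine smallest probabilities repeatedly
Resulting codes:
  A: 10 (length 2)
  B: 01 (length 2)
  C: 110 (length 3)
  D: 111 (length 3)
  E: 001 (length 3)
  F: 000 (length 3)
Average length = Σ p(s) × length(s) = 2.5217 bits


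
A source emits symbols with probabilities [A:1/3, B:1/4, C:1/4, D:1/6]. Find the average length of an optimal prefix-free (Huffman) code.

Huffman tree construction:
Combine smallest probabilities repeatedly
Resulting codes:
  A: 11 (length 2)
  B: 01 (length 2)
  C: 10 (length 2)
  D: 00 (length 2)
Average length = Σ p(s) × length(s) = 2.0000 bits


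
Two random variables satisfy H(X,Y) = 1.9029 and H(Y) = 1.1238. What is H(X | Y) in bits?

Chain rule: H(X,Y) = H(X|Y) + H(Y)
H(X|Y) = H(X,Y) - H(Y) = 1.9029 - 1.1238 = 0.7791 bits


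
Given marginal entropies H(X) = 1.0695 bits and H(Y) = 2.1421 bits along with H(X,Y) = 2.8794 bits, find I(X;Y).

I(X;Y) = H(X) + H(Y) - H(X,Y)
I(X;Y) = 1.0695 + 2.1421 - 2.8794 = 0.3322 bits


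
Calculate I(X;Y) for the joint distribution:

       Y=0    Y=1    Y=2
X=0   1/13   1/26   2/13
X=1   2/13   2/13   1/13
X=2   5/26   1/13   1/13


H(X) = 1.5697, H(Y) = 1.5579, H(X,Y) = 3.0231
I(X;Y) = H(X) + H(Y) - H(X,Y) = 0.1045 bits


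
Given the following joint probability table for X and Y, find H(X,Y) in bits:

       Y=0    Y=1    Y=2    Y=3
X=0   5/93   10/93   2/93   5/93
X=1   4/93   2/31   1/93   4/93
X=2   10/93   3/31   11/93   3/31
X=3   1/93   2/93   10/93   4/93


H(X,Y) = -Σ p(x,y) log₂ p(x,y)
  p(0,0)=5/93: -0.0538 × log₂(0.0538) = 0.2267
  p(0,1)=10/93: -0.1075 × log₂(0.1075) = 0.3459
  p(0,2)=2/93: -0.0215 × log₂(0.0215) = 0.1191
  p(0,3)=5/93: -0.0538 × log₂(0.0538) = 0.2267
  p(1,0)=4/93: -0.0430 × log₂(0.0430) = 0.1952
  p(1,1)=2/31: -0.0645 × log₂(0.0645) = 0.2551
  p(1,2)=1/93: -0.0108 × log₂(0.0108) = 0.0703
  p(1,3)=4/93: -0.0430 × log₂(0.0430) = 0.1952
  p(2,0)=10/93: -0.1075 × log₂(0.1075) = 0.3459
  p(2,1)=3/31: -0.0968 × log₂(0.0968) = 0.3261
  p(2,2)=11/93: -0.1183 × log₂(0.1183) = 0.3643
  p(2,3)=3/31: -0.0968 × log₂(0.0968) = 0.3261
  p(3,0)=1/93: -0.0108 × log₂(0.0108) = 0.0703
  p(3,1)=2/93: -0.0215 × log₂(0.0215) = 0.1191
  p(3,2)=10/93: -0.1075 × log₂(0.1075) = 0.3459
  p(3,3)=4/93: -0.0430 × log₂(0.0430) = 0.1952
H(X,Y) = 3.7273 bits


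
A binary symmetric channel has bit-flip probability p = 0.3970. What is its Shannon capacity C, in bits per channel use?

For BSC with error probability p:
C = 1 - H(p) where H(p) is binary entropy
H(0.3970) = -0.3970 × log₂(0.3970) - 0.6030 × log₂(0.6030)
H(p) = 0.9692
C = 1 - 0.9692 = 0.0308 bits/use


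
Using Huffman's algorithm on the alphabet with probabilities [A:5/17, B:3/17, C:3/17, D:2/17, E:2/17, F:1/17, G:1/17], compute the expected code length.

Huffman tree construction:
Combine smallest probabilities repeatedly
Resulting codes:
  A: 10 (length 2)
  B: 111 (length 3)
  C: 00 (length 2)
  D: 010 (length 3)
  E: 011 (length 3)
  F: 1100 (length 4)
  G: 1101 (length 4)
Average length = Σ p(s) × length(s) = 2.6471 bits


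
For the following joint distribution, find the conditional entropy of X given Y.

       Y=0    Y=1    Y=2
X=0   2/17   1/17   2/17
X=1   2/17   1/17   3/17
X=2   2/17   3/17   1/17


H(X|Y) = Σ_y p(y) H(X|Y=y)
  p(Y=0) = 6/17, H(X|Y=0) = 1.5850
  p(Y=1) = 5/17, H(X|Y=1) = 1.3710
  p(Y=2) = 6/17, H(X|Y=2) = 1.4591
H(X|Y) = 0.3529×1.5850 + 0.2941×1.3710 + 0.3529×1.4591 = 1.4776 bits


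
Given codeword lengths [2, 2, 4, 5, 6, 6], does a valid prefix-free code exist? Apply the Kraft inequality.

Kraft inequality: Σ 2^(-l_i) ≤ 1 for prefix-free code
Calculating: 2^(-2) + 2^(-2) + 2^(-4) + 2^(-5) + 2^(-6) + 2^(-6)
= 0.25 + 0.25 + 0.0625 + 0.03125 + 0.015625 + 0.015625
= 0.6250
Since 0.6250 ≤ 1, prefix-free code exists


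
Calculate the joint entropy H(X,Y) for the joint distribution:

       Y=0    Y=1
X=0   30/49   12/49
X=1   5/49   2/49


H(X,Y) = -Σ p(x,y) log₂ p(x,y)
  p(0,0)=30/49: -0.6122 × log₂(0.6122) = 0.4334
  p(0,1)=12/49: -0.2449 × log₂(0.2449) = 0.4971
  p(1,0)=5/49: -0.1020 × log₂(0.1020) = 0.3360
  p(1,1)=2/49: -0.0408 × log₂(0.0408) = 0.1884
H(X,Y) = 1.4548 bits


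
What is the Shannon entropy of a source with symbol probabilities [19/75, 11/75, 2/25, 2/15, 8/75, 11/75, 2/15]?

H(X) = -Σ p(x) log₂ p(x)
  -19/75 × log₂(19/75) = 0.5018
  -11/75 × log₂(11/75) = 0.4062
  -2/25 × log₂(2/25) = 0.2915
  -2/15 × log₂(2/15) = 0.3876
  -8/75 × log₂(8/75) = 0.3444
  -11/75 × log₂(11/75) = 0.4062
  -2/15 × log₂(2/15) = 0.3876
H(X) = 2.7253 bits


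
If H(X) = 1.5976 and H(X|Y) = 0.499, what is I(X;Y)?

I(X;Y) = H(X) - H(X|Y)
I(X;Y) = 1.5976 - 0.499 = 1.0986 bits


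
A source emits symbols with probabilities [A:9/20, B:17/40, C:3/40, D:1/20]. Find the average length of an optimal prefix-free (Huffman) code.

Huffman tree construction:
Combine smallest probabilities repeatedly
Resulting codes:
  A: 0 (length 1)
  B: 11 (length 2)
  C: 101 (length 3)
  D: 100 (length 3)
Average length = Σ p(s) × length(s) = 1.6750 bits


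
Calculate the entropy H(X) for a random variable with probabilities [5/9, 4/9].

H(X) = -Σ p(x) log₂ p(x)
  -5/9 × log₂(5/9) = 0.4711
  -4/9 × log₂(4/9) = 0.5200
H(X) = 0.9911 bits


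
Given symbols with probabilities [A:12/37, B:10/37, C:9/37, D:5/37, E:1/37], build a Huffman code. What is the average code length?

Huffman tree construction:
Combine smallest probabilities repeatedly
Resulting codes:
  A: 11 (length 2)
  B: 10 (length 2)
  C: 01 (length 2)
  D: 001 (length 3)
  E: 000 (length 3)
Average length = Σ p(s) × length(s) = 2.1622 bits


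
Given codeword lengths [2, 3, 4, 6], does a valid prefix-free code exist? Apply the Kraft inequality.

Kraft inequality: Σ 2^(-l_i) ≤ 1 for prefix-free code
Calculating: 2^(-2) + 2^(-3) + 2^(-4) + 2^(-6)
= 0.25 + 0.125 + 0.0625 + 0.015625
= 0.4531
Since 0.4531 ≤ 1, prefix-free code exists


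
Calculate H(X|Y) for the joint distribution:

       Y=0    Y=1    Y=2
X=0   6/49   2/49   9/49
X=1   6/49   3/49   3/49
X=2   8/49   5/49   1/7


H(X|Y) = Σ_y p(y) H(X|Y=y)
  p(Y=0) = 20/49, H(X|Y=0) = 1.5710
  p(Y=1) = 10/49, H(X|Y=1) = 1.4855
  p(Y=2) = 19/49, H(X|Y=2) = 1.4618
H(X|Y) = 0.4082×1.5710 + 0.2041×1.4855 + 0.3878×1.4618 = 1.5112 bits


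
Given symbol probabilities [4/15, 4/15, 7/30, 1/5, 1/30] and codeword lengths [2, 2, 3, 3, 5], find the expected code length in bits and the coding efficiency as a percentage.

Average length L = Σ p_i × l_i = 2.5333 bits
Entropy H = 2.1348 bits
Efficiency η = H/L × 100% = 84.27%


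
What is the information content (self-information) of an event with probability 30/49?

Information content I(x) = -log₂(p(x))
I = -log₂(30/49) = -log₂(0.6122)
I = 0.7078 bits


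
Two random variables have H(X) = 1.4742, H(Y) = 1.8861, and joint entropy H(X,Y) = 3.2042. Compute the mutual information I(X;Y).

I(X;Y) = H(X) + H(Y) - H(X,Y)
I(X;Y) = 1.4742 + 1.8861 - 3.2042 = 0.1561 bits


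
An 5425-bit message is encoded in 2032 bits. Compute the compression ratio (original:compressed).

Compression ratio = Original / Compressed
= 5425 / 2032 = 2.67:1


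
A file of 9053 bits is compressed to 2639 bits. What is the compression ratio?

Compression ratio = Original / Compressed
= 9053 / 2639 = 3.43:1


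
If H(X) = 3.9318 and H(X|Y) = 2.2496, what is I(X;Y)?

I(X;Y) = H(X) - H(X|Y)
I(X;Y) = 3.9318 - 2.2496 = 1.6822 bits


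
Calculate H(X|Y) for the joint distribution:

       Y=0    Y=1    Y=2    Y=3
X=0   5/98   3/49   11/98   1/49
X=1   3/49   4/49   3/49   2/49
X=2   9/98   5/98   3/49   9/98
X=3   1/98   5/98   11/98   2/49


H(X|Y) = Σ_y p(y) H(X|Y=y)
  p(Y=0) = 3/14, H(X|Y=0) = 1.7424
  p(Y=1) = 12/49, H(X|Y=1) = 1.9713
  p(Y=2) = 17/49, H(X|Y=2) = 1.9367
  p(Y=3) = 19/98, H(X|Y=3) = 1.7990
H(X|Y) = 0.2143×1.7424 + 0.2449×1.9713 + 0.3469×1.9367 + 0.1939×1.7990 = 1.8768 bits


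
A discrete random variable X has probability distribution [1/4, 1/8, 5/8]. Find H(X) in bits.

H(X) = -Σ p(x) log₂ p(x)
  -1/4 × log₂(1/4) = 0.5000
  -1/8 × log₂(1/8) = 0.3750
  -5/8 × log₂(5/8) = 0.4238
H(X) = 1.2988 bits


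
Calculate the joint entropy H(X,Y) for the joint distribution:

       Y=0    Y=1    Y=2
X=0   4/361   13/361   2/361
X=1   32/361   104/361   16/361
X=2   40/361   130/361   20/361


H(X,Y) = -Σ p(x,y) log₂ p(x,y)
  p(0,0)=4/361: -0.0111 × log₂(0.0111) = 0.0720
  p(0,1)=13/361: -0.0360 × log₂(0.0360) = 0.1727
  p(0,2)=2/361: -0.0055 × log₂(0.0055) = 0.0415
  p(1,0)=32/361: -0.0886 × log₂(0.0886) = 0.3099
  p(1,1)=104/361: -0.2881 × log₂(0.2881) = 0.5172
  p(1,2)=16/361: -0.0443 × log₂(0.0443) = 0.1993
  p(2,0)=40/361: -0.1108 × log₂(0.1108) = 0.3517
  p(2,1)=130/361: -0.3601 × log₂(0.3601) = 0.5306
  p(2,2)=20/361: -0.0554 × log₂(0.0554) = 0.2312
H(X,Y) = 2.4261 bits


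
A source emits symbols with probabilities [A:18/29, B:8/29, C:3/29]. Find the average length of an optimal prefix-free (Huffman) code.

Huffman tree construction:
Combine smallest probabilities repeatedly
Resulting codes:
  A: 1 (length 1)
  B: 01 (length 2)
  C: 00 (length 2)
Average length = Σ p(s) × length(s) = 1.3793 bits


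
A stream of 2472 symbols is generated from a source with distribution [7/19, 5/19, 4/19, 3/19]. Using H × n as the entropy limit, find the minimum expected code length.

Entropy H = 1.9313 bits/symbol
Minimum bits = H × n = 1.9313 × 2472
= 4774.16 bits


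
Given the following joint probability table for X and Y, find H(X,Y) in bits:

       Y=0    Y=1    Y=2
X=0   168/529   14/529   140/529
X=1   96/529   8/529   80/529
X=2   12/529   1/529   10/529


H(X,Y) = -Σ p(x,y) log₂ p(x,y)
  p(0,0)=168/529: -0.3176 × log₂(0.3176) = 0.5255
  p(0,1)=14/529: -0.0265 × log₂(0.0265) = 0.1387
  p(0,2)=140/529: -0.2647 × log₂(0.2647) = 0.5076
  p(1,0)=96/529: -0.1815 × log₂(0.1815) = 0.4468
  p(1,1)=8/529: -0.0151 × log₂(0.0151) = 0.0914
  p(1,2)=80/529: -0.1512 × log₂(0.1512) = 0.4121
  p(2,0)=12/529: -0.0227 × log₂(0.0227) = 0.1239
  p(2,1)=1/529: -0.0019 × log₂(0.0019) = 0.0171
  p(2,2)=10/529: -0.0189 × log₂(0.0189) = 0.1082
H(X,Y) = 2.3714 bits


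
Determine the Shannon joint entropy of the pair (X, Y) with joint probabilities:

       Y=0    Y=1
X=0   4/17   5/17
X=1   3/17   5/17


H(X,Y) = -Σ p(x,y) log₂ p(x,y)
  p(0,0)=4/17: -0.2353 × log₂(0.2353) = 0.4912
  p(0,1)=5/17: -0.2941 × log₂(0.2941) = 0.5193
  p(1,0)=3/17: -0.1765 × log₂(0.1765) = 0.4416
  p(1,1)=5/17: -0.2941 × log₂(0.2941) = 0.5193
H(X,Y) = 1.9713 bits


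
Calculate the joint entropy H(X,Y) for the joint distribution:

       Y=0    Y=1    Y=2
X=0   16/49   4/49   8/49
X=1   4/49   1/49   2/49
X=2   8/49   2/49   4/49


H(X,Y) = -Σ p(x,y) log₂ p(x,y)
  p(0,0)=16/49: -0.3265 × log₂(0.3265) = 0.5273
  p(0,1)=4/49: -0.0816 × log₂(0.0816) = 0.2951
  p(0,2)=8/49: -0.1633 × log₂(0.1633) = 0.4269
  p(1,0)=4/49: -0.0816 × log₂(0.0816) = 0.2951
  p(1,1)=1/49: -0.0204 × log₂(0.0204) = 0.1146
  p(1,2)=2/49: -0.0408 × log₂(0.0408) = 0.1884
  p(2,0)=8/49: -0.1633 × log₂(0.1633) = 0.4269
  p(2,1)=2/49: -0.0408 × log₂(0.0408) = 0.1884
  p(2,2)=4/49: -0.0816 × log₂(0.0816) = 0.2951
H(X,Y) = 2.7576 bits


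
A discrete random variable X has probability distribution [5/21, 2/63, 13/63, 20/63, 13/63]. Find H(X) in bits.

H(X) = -Σ p(x) log₂ p(x)
  -5/21 × log₂(5/21) = 0.4929
  -2/63 × log₂(2/63) = 0.1580
  -13/63 × log₂(13/63) = 0.4698
  -20/63 × log₂(20/63) = 0.5255
  -13/63 × log₂(13/63) = 0.4698
H(X) = 2.1161 bits


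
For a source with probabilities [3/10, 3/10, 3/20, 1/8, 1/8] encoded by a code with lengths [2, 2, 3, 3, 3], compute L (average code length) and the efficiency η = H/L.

Average length L = Σ p_i × l_i = 2.4000 bits
Entropy H = 2.2027 bits
Efficiency η = H/L × 100% = 91.78%


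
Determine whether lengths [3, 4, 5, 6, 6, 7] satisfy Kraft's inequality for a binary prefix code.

Kraft inequality: Σ 2^(-l_i) ≤ 1 for prefix-free code
Calculating: 2^(-3) + 2^(-4) + 2^(-5) + 2^(-6) + 2^(-6) + 2^(-7)
= 0.125 + 0.0625 + 0.03125 + 0.015625 + 0.015625 + 0.0078125
= 0.2578
Since 0.2578 ≤ 1, prefix-free code exists


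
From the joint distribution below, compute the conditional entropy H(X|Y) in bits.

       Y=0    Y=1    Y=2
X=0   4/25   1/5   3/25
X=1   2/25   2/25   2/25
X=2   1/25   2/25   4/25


H(X|Y) = Σ_y p(y) H(X|Y=y)
  p(Y=0) = 7/25, H(X|Y=0) = 1.3788
  p(Y=1) = 9/25, H(X|Y=1) = 1.4355
  p(Y=2) = 9/25, H(X|Y=2) = 1.5305
H(X|Y) = 0.2800×1.3788 + 0.3600×1.4355 + 0.3600×1.5305 = 1.4538 bits


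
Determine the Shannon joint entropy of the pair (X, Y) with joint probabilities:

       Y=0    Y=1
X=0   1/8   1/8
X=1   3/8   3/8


H(X,Y) = -Σ p(x,y) log₂ p(x,y)
  p(0,0)=1/8: -0.1250 × log₂(0.1250) = 0.3750
  p(0,1)=1/8: -0.1250 × log₂(0.1250) = 0.3750
  p(1,0)=3/8: -0.3750 × log₂(0.3750) = 0.5306
  p(1,1)=3/8: -0.3750 × log₂(0.3750) = 0.5306
H(X,Y) = 1.8113 bits


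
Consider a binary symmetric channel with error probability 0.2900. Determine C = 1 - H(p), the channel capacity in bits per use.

For BSC with error probability p:
C = 1 - H(p) where H(p) is binary entropy
H(0.2900) = -0.2900 × log₂(0.2900) - 0.7100 × log₂(0.7100)
H(p) = 0.8687
C = 1 - 0.8687 = 0.1313 bits/use


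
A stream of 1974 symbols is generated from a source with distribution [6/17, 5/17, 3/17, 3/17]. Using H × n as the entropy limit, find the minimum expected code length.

Entropy H = 1.9328 bits/symbol
Minimum bits = H × n = 1.9328 × 1974
= 3815.36 bits


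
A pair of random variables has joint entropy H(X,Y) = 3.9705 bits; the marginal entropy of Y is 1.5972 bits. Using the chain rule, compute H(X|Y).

Chain rule: H(X,Y) = H(X|Y) + H(Y)
H(X|Y) = H(X,Y) - H(Y) = 3.9705 - 1.5972 = 2.3733 bits


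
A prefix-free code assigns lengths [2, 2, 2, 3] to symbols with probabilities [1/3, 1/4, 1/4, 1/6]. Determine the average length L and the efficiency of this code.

Average length L = Σ p_i × l_i = 2.1667 bits
Entropy H = 1.9591 bits
Efficiency η = H/L × 100% = 90.42%


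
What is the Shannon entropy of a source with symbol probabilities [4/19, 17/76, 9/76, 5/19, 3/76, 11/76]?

H(X) = -Σ p(x) log₂ p(x)
  -4/19 × log₂(4/19) = 0.4732
  -17/76 × log₂(17/76) = 0.4833
  -9/76 × log₂(9/76) = 0.3645
  -5/19 × log₂(5/19) = 0.5068
  -3/76 × log₂(3/76) = 0.1841
  -11/76 × log₂(11/76) = 0.4036
H(X) = 2.4155 bits


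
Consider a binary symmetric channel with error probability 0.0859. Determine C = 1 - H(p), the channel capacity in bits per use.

For BSC with error probability p:
C = 1 - H(p) where H(p) is binary entropy
H(0.0859) = -0.0859 × log₂(0.0859) - 0.9141 × log₂(0.9141)
H(p) = 0.4226
C = 1 - 0.4226 = 0.5774 bits/use


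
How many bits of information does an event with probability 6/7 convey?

Information content I(x) = -log₂(p(x))
I = -log₂(6/7) = -log₂(0.8571)
I = 0.2224 bits


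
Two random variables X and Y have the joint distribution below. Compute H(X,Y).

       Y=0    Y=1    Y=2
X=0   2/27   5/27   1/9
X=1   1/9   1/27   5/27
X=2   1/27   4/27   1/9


H(X,Y) = -Σ p(x,y) log₂ p(x,y)
  p(0,0)=2/27: -0.0741 × log₂(0.0741) = 0.2781
  p(0,1)=5/27: -0.1852 × log₂(0.1852) = 0.4505
  p(0,2)=1/9: -0.1111 × log₂(0.1111) = 0.3522
  p(1,0)=1/9: -0.1111 × log₂(0.1111) = 0.3522
  p(1,1)=1/27: -0.0370 × log₂(0.0370) = 0.1761
  p(1,2)=5/27: -0.1852 × log₂(0.1852) = 0.4505
  p(2,0)=1/27: -0.0370 × log₂(0.0370) = 0.1761
  p(2,1)=4/27: -0.1481 × log₂(0.1481) = 0.4081
  p(2,2)=1/9: -0.1111 × log₂(0.1111) = 0.3522
H(X,Y) = 2.9962 bits


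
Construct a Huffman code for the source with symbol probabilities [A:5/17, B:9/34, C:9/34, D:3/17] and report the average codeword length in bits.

Huffman tree construction:
Combine smallest probabilities repeatedly
Resulting codes:
  A: 11 (length 2)
  B: 01 (length 2)
  C: 10 (length 2)
  D: 00 (length 2)
Average length = Σ p(s) × length(s) = 2.0000 bits


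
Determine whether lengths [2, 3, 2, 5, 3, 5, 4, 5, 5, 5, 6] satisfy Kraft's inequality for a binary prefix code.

Kraft inequality: Σ 2^(-l_i) ≤ 1 for prefix-free code
Calculating: 2^(-2) + 2^(-3) + 2^(-2) + 2^(-5) + 2^(-3) + 2^(-5) + 2^(-4) + 2^(-5) + 2^(-5) + 2^(-5) + 2^(-6)
= 0.25 + 0.125 + 0.25 + 0.03125 + 0.125 + 0.03125 + 0.0625 + 0.03125 + 0.03125 + 0.03125 + 0.015625
= 0.9844
Since 0.9844 ≤ 1, prefix-free code exists


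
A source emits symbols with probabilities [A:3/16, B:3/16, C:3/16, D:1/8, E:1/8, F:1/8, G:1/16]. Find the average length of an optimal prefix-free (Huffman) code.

Huffman tree construction:
Combine smallest probabilities repeatedly
Resulting codes:
  A: 110 (length 3)
  B: 111 (length 3)
  C: 00 (length 2)
  D: 011 (length 3)
  E: 100 (length 3)
  F: 101 (length 3)
  G: 010 (length 3)
Average length = Σ p(s) × length(s) = 2.8125 bits


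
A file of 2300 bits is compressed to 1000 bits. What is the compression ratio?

Compression ratio = Original / Compressed
= 2300 / 1000 = 2.30:1


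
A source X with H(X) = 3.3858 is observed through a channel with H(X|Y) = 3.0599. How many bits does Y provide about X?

I(X;Y) = H(X) - H(X|Y)
I(X;Y) = 3.3858 - 3.0599 = 0.3259 bits


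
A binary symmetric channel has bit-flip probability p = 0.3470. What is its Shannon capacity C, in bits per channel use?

For BSC with error probability p:
C = 1 - H(p) where H(p) is binary entropy
H(0.3470) = -0.3470 × log₂(0.3470) - 0.6530 × log₂(0.6530)
H(p) = 0.9314
C = 1 - 0.9314 = 0.0686 bits/use


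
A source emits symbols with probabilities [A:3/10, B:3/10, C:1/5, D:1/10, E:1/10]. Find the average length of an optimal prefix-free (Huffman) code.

Huffman tree construction:
Combine smallest probabilities repeatedly
Resulting codes:
  A: 10 (length 2)
  B: 11 (length 2)
  C: 00 (length 2)
  D: 010 (length 3)
  E: 011 (length 3)
Average length = Σ p(s) × length(s) = 2.2000 bits


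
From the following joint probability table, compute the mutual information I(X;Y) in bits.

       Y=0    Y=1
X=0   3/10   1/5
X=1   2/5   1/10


H(X) = 1.0000, H(Y) = 0.8813, H(X,Y) = 1.8464
I(X;Y) = H(X) + H(Y) - H(X,Y) = 0.0349 bits


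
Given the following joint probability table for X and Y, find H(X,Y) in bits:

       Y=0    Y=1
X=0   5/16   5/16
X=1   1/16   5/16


H(X,Y) = -Σ p(x,y) log₂ p(x,y)
  p(0,0)=5/16: -0.3125 × log₂(0.3125) = 0.5244
  p(0,1)=5/16: -0.3125 × log₂(0.3125) = 0.5244
  p(1,0)=1/16: -0.0625 × log₂(0.0625) = 0.2500
  p(1,1)=5/16: -0.3125 × log₂(0.3125) = 0.5244
H(X,Y) = 1.8232 bits


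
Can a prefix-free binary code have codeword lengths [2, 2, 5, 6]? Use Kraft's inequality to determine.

Kraft inequality: Σ 2^(-l_i) ≤ 1 for prefix-free code
Calculating: 2^(-2) + 2^(-2) + 2^(-5) + 2^(-6)
= 0.25 + 0.25 + 0.03125 + 0.015625
= 0.5469
Since 0.5469 ≤ 1, prefix-free code exists


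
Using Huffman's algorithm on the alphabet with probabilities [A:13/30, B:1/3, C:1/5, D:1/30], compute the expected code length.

Huffman tree construction:
Combine smallest probabilities repeatedly
Resulting codes:
  A: 0 (length 1)
  B: 11 (length 2)
  C: 101 (length 3)
  D: 100 (length 3)
Average length = Σ p(s) × length(s) = 1.8000 bits


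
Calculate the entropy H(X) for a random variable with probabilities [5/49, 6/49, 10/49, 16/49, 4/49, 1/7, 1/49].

H(X) = -Σ p(x) log₂ p(x)
  -5/49 × log₂(5/49) = 0.3360
  -6/49 × log₂(6/49) = 0.3710
  -10/49 × log₂(10/49) = 0.4679
  -16/49 × log₂(16/49) = 0.5273
  -4/49 × log₂(4/49) = 0.2951
  -1/7 × log₂(1/7) = 0.4011
  -1/49 × log₂(1/49) = 0.1146
H(X) = 2.5129 bits


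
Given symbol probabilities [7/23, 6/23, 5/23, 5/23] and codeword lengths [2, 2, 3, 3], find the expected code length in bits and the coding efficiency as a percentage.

Average length L = Σ p_i × l_i = 2.4348 bits
Entropy H = 1.9853 bits
Efficiency η = H/L × 100% = 81.54%


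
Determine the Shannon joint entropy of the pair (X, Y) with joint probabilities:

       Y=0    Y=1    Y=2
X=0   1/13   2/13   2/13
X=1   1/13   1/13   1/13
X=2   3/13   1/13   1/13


H(X,Y) = -Σ p(x,y) log₂ p(x,y)
  p(0,0)=1/13: -0.0769 × log₂(0.0769) = 0.2846
  p(0,1)=2/13: -0.1538 × log₂(0.1538) = 0.4155
  p(0,2)=2/13: -0.1538 × log₂(0.1538) = 0.4155
  p(1,0)=1/13: -0.0769 × log₂(0.0769) = 0.2846
  p(1,1)=1/13: -0.0769 × log₂(0.0769) = 0.2846
  p(1,2)=1/13: -0.0769 × log₂(0.0769) = 0.2846
  p(2,0)=3/13: -0.2308 × log₂(0.2308) = 0.4882
  p(2,1)=1/13: -0.0769 × log₂(0.0769) = 0.2846
  p(2,2)=1/13: -0.0769 × log₂(0.0769) = 0.2846
H(X,Y) = 3.0270 bits


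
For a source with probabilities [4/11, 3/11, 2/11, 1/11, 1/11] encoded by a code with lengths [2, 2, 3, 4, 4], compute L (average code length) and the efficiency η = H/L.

Average length L = Σ p_i × l_i = 2.5455 bits
Entropy H = 2.1181 bits
Efficiency η = H/L × 100% = 83.21%


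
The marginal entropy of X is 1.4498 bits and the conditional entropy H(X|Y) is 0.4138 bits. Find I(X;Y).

I(X;Y) = H(X) - H(X|Y)
I(X;Y) = 1.4498 - 0.4138 = 1.036 bits


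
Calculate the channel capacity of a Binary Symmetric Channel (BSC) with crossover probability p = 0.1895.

For BSC with error probability p:
C = 1 - H(p) where H(p) is binary entropy
H(0.1895) = -0.1895 × log₂(0.1895) - 0.8105 × log₂(0.8105)
H(p) = 0.7004
C = 1 - 0.7004 = 0.2996 bits/use


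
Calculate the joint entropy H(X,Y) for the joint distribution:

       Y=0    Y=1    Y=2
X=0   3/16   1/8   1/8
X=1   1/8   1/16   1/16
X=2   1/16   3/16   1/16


H(X,Y) = -Σ p(x,y) log₂ p(x,y)
  p(0,0)=3/16: -0.1875 × log₂(0.1875) = 0.4528
  p(0,1)=1/8: -0.1250 × log₂(0.1250) = 0.3750
  p(0,2)=1/8: -0.1250 × log₂(0.1250) = 0.3750
  p(1,0)=1/8: -0.1250 × log₂(0.1250) = 0.3750
  p(1,1)=1/16: -0.0625 × log₂(0.0625) = 0.2500
  p(1,2)=1/16: -0.0625 × log₂(0.0625) = 0.2500
  p(2,0)=1/16: -0.0625 × log₂(0.0625) = 0.2500
  p(2,1)=3/16: -0.1875 × log₂(0.1875) = 0.4528
  p(2,2)=1/16: -0.0625 × log₂(0.0625) = 0.2500
H(X,Y) = 3.0306 bits


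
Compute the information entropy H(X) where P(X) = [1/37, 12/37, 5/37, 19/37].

H(X) = -Σ p(x) log₂ p(x)
  -1/37 × log₂(1/37) = 0.1408
  -12/37 × log₂(12/37) = 0.5269
  -5/37 × log₂(5/37) = 0.3902
  -19/37 × log₂(19/37) = 0.4938
H(X) = 1.5516 bits


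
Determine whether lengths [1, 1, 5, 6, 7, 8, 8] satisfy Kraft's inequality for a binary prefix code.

Kraft inequality: Σ 2^(-l_i) ≤ 1 for prefix-free code
Calculating: 2^(-1) + 2^(-1) + 2^(-5) + 2^(-6) + 2^(-7) + 2^(-8) + 2^(-8)
= 0.5 + 0.5 + 0.03125 + 0.015625 + 0.0078125 + 0.00390625 + 0.00390625
= 1.0625
Since 1.0625 > 1, prefix-free code does not exist


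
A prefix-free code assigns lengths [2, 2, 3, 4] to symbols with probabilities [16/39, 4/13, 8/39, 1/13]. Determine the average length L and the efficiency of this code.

Average length L = Σ p_i × l_i = 2.3590 bits
Entropy H = 1.8040 bits
Efficiency η = H/L × 100% = 76.47%


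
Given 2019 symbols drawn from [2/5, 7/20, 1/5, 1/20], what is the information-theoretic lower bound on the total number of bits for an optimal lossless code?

Entropy H = 1.7394 bits/symbol
Minimum bits = H × n = 1.7394 × 2019
= 3511.76 bits


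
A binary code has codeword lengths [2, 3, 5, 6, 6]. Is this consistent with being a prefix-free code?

Kraft inequality: Σ 2^(-l_i) ≤ 1 for prefix-free code
Calculating: 2^(-2) + 2^(-3) + 2^(-5) + 2^(-6) + 2^(-6)
= 0.25 + 0.125 + 0.03125 + 0.015625 + 0.015625
= 0.4375
Since 0.4375 ≤ 1, prefix-free code exists


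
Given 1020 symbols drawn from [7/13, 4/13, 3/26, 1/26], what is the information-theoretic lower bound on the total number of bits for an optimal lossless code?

Entropy H = 1.5444 bits/symbol
Minimum bits = H × n = 1.5444 × 1020
= 1575.26 bits


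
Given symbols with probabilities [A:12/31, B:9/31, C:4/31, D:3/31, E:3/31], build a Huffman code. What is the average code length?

Huffman tree construction:
Combine smallest probabilities repeatedly
Resulting codes:
  A: 0 (length 1)
  B: 10 (length 2)
  C: 110 (length 3)
  D: 1110 (length 4)
  E: 1111 (length 4)
Average length = Σ p(s) × length(s) = 2.1290 bits


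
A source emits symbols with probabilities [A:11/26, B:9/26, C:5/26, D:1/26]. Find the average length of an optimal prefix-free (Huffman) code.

Huffman tree construction:
Combine smallest probabilities repeatedly
Resulting codes:
  A: 0 (length 1)
  B: 11 (length 2)
  C: 101 (length 3)
  D: 100 (length 3)
Average length = Σ p(s) × length(s) = 1.8077 bits


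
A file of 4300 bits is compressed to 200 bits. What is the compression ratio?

Compression ratio = Original / Compressed
= 4300 / 200 = 21.50:1


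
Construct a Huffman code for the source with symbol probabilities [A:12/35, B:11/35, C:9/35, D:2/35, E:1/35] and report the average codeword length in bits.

Huffman tree construction:
Combine smallest probabilities repeatedly
Resulting codes:
  A: 11 (length 2)
  B: 10 (length 2)
  C: 01 (length 2)
  D: 001 (length 3)
  E: 000 (length 3)
Average length = Σ p(s) × length(s) = 2.0857 bits


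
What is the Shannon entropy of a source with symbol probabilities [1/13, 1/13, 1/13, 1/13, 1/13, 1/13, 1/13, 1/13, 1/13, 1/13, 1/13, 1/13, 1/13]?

H(X) = -Σ p(x) log₂ p(x)
  -1/13 × log₂(1/13) = 0.2846
  -1/13 × log₂(1/13) = 0.2846
  -1/13 × log₂(1/13) = 0.2846
  -1/13 × log₂(1/13) = 0.2846
  -1/13 × log₂(1/13) = 0.2846
  -1/13 × log₂(1/13) = 0.2846
  -1/13 × log₂(1/13) = 0.2846
  -1/13 × log₂(1/13) = 0.2846
  -1/13 × log₂(1/13) = 0.2846
  -1/13 × log₂(1/13) = 0.2846
  -1/13 × log₂(1/13) = 0.2846
  -1/13 × log₂(1/13) = 0.2846
  -1/13 × log₂(1/13) = 0.2846
H(X) = 3.7004 bits


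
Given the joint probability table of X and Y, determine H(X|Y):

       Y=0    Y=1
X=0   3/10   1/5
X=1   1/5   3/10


H(X|Y) = Σ_y p(y) H(X|Y=y)
  p(Y=0) = 1/2, H(X|Y=0) = 0.9710
  p(Y=1) = 1/2, H(X|Y=1) = 0.9710
H(X|Y) = 0.5000×0.9710 + 0.5000×0.9710 = 0.9710 bits


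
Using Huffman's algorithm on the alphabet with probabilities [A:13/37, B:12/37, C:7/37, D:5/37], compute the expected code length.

Huffman tree construction:
Combine smallest probabilities repeatedly
Resulting codes:
  A: 0 (length 1)
  B: 10 (length 2)
  C: 111 (length 3)
  D: 110 (length 3)
Average length = Σ p(s) × length(s) = 1.9730 bits


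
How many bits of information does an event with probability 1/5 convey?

Information content I(x) = -log₂(p(x))
I = -log₂(1/5) = -log₂(0.2000)
I = 2.3219 bits


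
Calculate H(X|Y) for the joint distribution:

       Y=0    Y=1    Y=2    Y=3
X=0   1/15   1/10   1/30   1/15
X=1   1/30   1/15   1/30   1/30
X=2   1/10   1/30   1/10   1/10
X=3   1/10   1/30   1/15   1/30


H(X|Y) = Σ_y p(y) H(X|Y=y)
  p(Y=0) = 3/10, H(X|Y=0) = 1.8911
  p(Y=1) = 7/30, H(X|Y=1) = 1.8424
  p(Y=2) = 7/30, H(X|Y=2) = 1.8424
  p(Y=3) = 7/30, H(X|Y=3) = 1.8424
H(X|Y) = 0.3000×1.8911 + 0.2333×1.8424 + 0.2333×1.8424 + 0.2333×1.8424 = 1.8570 bits


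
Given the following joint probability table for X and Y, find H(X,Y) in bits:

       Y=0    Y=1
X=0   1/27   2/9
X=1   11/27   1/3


H(X,Y) = -Σ p(x,y) log₂ p(x,y)
  p(0,0)=1/27: -0.0370 × log₂(0.0370) = 0.1761
  p(0,1)=2/9: -0.2222 × log₂(0.2222) = 0.4822
  p(1,0)=11/27: -0.4074 × log₂(0.4074) = 0.5278
  p(1,1)=1/3: -0.3333 × log₂(0.3333) = 0.5283
H(X,Y) = 1.7144 bits


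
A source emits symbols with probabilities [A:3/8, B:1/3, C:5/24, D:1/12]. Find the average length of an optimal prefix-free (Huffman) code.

Huffman tree construction:
Combine smallest probabilities repeatedly
Resulting codes:
  A: 0 (length 1)
  B: 11 (length 2)
  C: 101 (length 3)
  D: 100 (length 3)
Average length = Σ p(s) × length(s) = 1.9167 bits


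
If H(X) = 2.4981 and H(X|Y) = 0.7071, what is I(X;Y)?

I(X;Y) = H(X) - H(X|Y)
I(X;Y) = 2.4981 - 0.7071 = 1.791 bits


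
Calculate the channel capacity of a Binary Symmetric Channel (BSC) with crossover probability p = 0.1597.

For BSC with error probability p:
C = 1 - H(p) where H(p) is binary entropy
H(0.1597) = -0.1597 × log₂(0.1597) - 0.8403 × log₂(0.8403)
H(p) = 0.6336
C = 1 - 0.6336 = 0.3664 bits/use


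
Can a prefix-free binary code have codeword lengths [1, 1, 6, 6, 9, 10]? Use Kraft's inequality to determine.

Kraft inequality: Σ 2^(-l_i) ≤ 1 for prefix-free code
Calculating: 2^(-1) + 2^(-1) + 2^(-6) + 2^(-6) + 2^(-9) + 2^(-10)
= 0.5 + 0.5 + 0.015625 + 0.015625 + 0.001953125 + 0.0009765625
= 1.0342
Since 1.0342 > 1, prefix-free code does not exist


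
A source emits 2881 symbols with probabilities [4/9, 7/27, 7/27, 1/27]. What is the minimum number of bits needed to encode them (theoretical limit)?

Entropy H = 1.7059 bits/symbol
Minimum bits = H × n = 1.7059 × 2881
= 4914.71 bits


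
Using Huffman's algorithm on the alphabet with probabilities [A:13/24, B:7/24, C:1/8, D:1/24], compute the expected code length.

Huffman tree construction:
Combine smallest probabilities repeatedly
Resulting codes:
  A: 1 (length 1)
  B: 01 (length 2)
  C: 001 (length 3)
  D: 000 (length 3)
Average length = Σ p(s) × length(s) = 1.6250 bits


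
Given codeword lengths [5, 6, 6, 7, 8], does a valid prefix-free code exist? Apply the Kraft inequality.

Kraft inequality: Σ 2^(-l_i) ≤ 1 for prefix-free code
Calculating: 2^(-5) + 2^(-6) + 2^(-6) + 2^(-7) + 2^(-8)
= 0.03125 + 0.015625 + 0.015625 + 0.0078125 + 0.00390625
= 0.0742
Since 0.0742 ≤ 1, prefix-free code exists
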